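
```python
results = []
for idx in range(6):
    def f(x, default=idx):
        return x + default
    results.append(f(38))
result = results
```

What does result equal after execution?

Step 1: Default argument default=idx is evaluated at function definition time.
Step 2: Each iteration creates f with default = current idx value.
Step 3: f(38) returns 38 + default. results = [38, 39, 40, 41, 42, 43]

The answer is [38, 39, 40, 41, 42, 43].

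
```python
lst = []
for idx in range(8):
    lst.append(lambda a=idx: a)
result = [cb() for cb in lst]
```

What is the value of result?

Step 1: Default arg a=idx captures idx at each iteration.
Step 2: Each lambda has its own default: 0, 1, ..., 7.
Step 3: result = [0, 1, 2, 3, 4, 5, 6, 7]

The answer is [0, 1, 2, 3, 4, 5, 6, 7].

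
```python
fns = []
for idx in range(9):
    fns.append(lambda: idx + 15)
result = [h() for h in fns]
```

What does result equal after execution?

Step 1: All lambdas capture idx by reference. After the loop, idx = 8.
Step 2: Each call returns 8 + 15 = 23.
Step 3: result = [23, 23, 23, 23, 23, 23, 23, 23, 23]

The answer is [23, 23, 23, 23, 23, 23, 23, 23, 23].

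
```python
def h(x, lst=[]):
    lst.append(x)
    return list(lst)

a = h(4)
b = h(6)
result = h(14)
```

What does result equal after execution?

Step 1: Default list is shared. list() creates copies for return values.
Step 2: Internal list grows: [4] -> [4, 6] -> [4, 6, 14].
Step 3: result = [4, 6, 14]

The answer is [4, 6, 14].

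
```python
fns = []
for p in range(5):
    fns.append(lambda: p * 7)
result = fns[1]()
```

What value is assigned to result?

Step 1: All lambdas reference the same variable p (late binding).
Step 2: After the loop, p = 4. Every lambda returns p * 7.
Step 3: fns[1]() = 4 * 7 = 28

The answer is 28.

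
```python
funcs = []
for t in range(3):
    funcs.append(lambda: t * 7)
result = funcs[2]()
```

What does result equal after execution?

Step 1: All lambdas reference the same variable t (late binding).
Step 2: After the loop, t = 2. Every lambda returns t * 7.
Step 3: funcs[2]() = 2 * 7 = 14

The answer is 14.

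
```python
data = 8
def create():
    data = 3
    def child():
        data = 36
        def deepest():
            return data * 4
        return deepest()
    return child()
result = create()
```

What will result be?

Step 1: deepest() looks up data through LEGB: not local, finds data = 36 in enclosing child().
Step 2: Returns 36 * 4 = 144.
Step 3: result = 144

The answer is 144.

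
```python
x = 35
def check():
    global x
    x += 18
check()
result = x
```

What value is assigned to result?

Step 1: x = 35 globally.
Step 2: check() modifies global x: x += 18 = 53.
Step 3: result = 53

The answer is 53.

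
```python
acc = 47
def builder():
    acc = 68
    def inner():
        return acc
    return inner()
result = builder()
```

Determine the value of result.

Step 1: acc = 47 globally, but builder() defines acc = 68 locally.
Step 2: inner() looks up acc. Not in local scope, so checks enclosing scope (builder) and finds acc = 68.
Step 3: result = 68

The answer is 68.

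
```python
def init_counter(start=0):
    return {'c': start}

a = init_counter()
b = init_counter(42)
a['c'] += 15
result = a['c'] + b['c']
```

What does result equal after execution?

Step 1: init_counter() returns a new dict each call (immutable default 0).
Step 2: a = {'c': 0}, b = {'c': 42}.
Step 3: a['c'] += 15 = 15. result = 15 + 42 = 57

The answer is 57.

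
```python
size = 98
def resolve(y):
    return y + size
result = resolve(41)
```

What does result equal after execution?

Step 1: size = 98 is defined globally.
Step 2: resolve(41) uses parameter y = 41 and looks up size from global scope = 98.
Step 3: result = 41 + 98 = 139

The answer is 139.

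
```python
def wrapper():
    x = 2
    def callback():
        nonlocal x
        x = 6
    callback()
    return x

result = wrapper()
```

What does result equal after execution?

Step 1: wrapper() sets x = 2.
Step 2: callback() uses nonlocal to reassign x = 6.
Step 3: result = 6

The answer is 6.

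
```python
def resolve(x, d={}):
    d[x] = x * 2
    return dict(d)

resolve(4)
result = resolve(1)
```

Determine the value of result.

Step 1: Mutable default dict is shared across calls.
Step 2: First call adds 4: 8. Second call adds 1: 2.
Step 3: result = {4: 8, 1: 2}

The answer is {4: 8, 1: 2}.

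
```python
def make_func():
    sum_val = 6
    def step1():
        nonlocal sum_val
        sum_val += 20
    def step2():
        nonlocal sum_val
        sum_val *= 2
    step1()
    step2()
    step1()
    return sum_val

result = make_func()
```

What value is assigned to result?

Step 1: sum_val = 6.
Step 2: step1(): sum_val = 6 + 20 = 26.
Step 3: step2(): sum_val = 26 * 2 = 52.
Step 4: step1(): sum_val = 52 + 20 = 72. result = 72

The answer is 72.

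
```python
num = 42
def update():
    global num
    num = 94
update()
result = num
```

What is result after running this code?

Step 1: num = 42 globally.
Step 2: update() declares global num and sets it to 94.
Step 3: After update(), global num = 94. result = 94

The answer is 94.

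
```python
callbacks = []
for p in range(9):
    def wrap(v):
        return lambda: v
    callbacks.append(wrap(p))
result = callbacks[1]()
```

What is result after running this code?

Step 1: wrap(p) creates a new scope capturing v = p at call time.
Step 2: callbacks[1] = wrap(1), so its lambda captures v = 1.
Step 3: result = 1 (closure factory fixes late binding)

The answer is 1.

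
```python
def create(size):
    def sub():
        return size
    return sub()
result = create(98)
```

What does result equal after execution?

Step 1: create(98) binds parameter size = 98.
Step 2: sub() looks up size in enclosing scope and finds the parameter size = 98.
Step 3: result = 98

The answer is 98.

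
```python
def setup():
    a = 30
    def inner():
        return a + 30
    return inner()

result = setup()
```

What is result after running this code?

Step 1: setup() defines a = 30.
Step 2: inner() reads a = 30 from enclosing scope, returns 30 + 30 = 60.
Step 3: result = 60

The answer is 60.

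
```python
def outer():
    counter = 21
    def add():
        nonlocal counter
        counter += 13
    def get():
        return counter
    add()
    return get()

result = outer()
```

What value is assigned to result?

Step 1: counter = 21. add() modifies it via nonlocal, get() reads it.
Step 2: add() makes counter = 21 + 13 = 34.
Step 3: get() returns 34. result = 34

The answer is 34.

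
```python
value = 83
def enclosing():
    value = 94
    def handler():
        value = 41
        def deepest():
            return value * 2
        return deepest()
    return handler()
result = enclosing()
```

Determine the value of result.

Step 1: deepest() looks up value through LEGB: not local, finds value = 41 in enclosing handler().
Step 2: Returns 41 * 2 = 82.
Step 3: result = 82

The answer is 82.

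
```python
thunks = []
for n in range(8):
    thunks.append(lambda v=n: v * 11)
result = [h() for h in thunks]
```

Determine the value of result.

Step 1: Default arg v=n captures n at each iteration.
Step 2: thunks[k] has v defaulting to k, returns k * 11.
Step 3: result = [0, 11, 22, 33, 44, 55, 66, 77]

The answer is [0, 11, 22, 33, 44, 55, 66, 77].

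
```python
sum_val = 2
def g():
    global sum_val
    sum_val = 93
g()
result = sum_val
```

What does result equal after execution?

Step 1: sum_val = 2 globally.
Step 2: g() declares global sum_val and sets it to 93.
Step 3: After g(), global sum_val = 93. result = 93

The answer is 93.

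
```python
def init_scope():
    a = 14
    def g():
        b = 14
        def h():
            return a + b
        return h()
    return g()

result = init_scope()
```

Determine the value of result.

Step 1: init_scope() defines a = 14. g() defines b = 14.
Step 2: h() accesses both from enclosing scopes: a = 14, b = 14.
Step 3: result = 14 + 14 = 28

The answer is 28.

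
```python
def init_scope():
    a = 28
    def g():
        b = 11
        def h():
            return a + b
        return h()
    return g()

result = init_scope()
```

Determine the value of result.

Step 1: init_scope() defines a = 28. g() defines b = 11.
Step 2: h() accesses both from enclosing scopes: a = 28, b = 11.
Step 3: result = 28 + 11 = 39

The answer is 39.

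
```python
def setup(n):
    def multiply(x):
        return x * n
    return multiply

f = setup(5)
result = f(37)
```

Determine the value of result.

Step 1: setup(5) returns multiply closure with n = 5.
Step 2: f(37) computes 37 * 5 = 185.
Step 3: result = 185

The answer is 185.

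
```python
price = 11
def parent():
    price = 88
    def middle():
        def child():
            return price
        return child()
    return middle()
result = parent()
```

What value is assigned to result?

Step 1: parent() defines price = 88. middle() and child() have no local price.
Step 2: child() checks local (none), enclosing middle() (none), enclosing parent() and finds price = 88.
Step 3: result = 88

The answer is 88.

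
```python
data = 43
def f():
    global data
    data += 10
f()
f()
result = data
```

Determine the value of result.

Step 1: data = 43.
Step 2: First f(): data = 43 + 10 = 53.
Step 3: Second f(): data = 53 + 10 = 63. result = 63

The answer is 63.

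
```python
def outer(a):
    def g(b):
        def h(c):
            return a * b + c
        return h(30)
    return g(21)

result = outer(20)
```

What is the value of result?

Step 1: a = 20, b = 21, c = 30.
Step 2: h() computes a * b + c = 20 * 21 + 30 = 450.
Step 3: result = 450

The answer is 450.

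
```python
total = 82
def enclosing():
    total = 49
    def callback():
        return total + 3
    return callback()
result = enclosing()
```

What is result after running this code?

Step 1: enclosing() shadows global total with total = 49.
Step 2: callback() finds total = 49 in enclosing scope, computes 49 + 3 = 52.
Step 3: result = 52

The answer is 52.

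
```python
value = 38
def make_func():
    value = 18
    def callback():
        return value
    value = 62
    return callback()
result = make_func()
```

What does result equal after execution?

Step 1: make_func() sets value = 18, then later value = 62.
Step 2: callback() is called after value is reassigned to 62. Closures capture variables by reference, not by value.
Step 3: result = 62

The answer is 62.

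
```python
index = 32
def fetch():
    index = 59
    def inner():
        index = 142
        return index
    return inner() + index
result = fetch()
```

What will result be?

Step 1: fetch() has local index = 59. inner() has local index = 142.
Step 2: inner() returns its local index = 142.
Step 3: fetch() returns 142 + its own index (59) = 201

The answer is 201.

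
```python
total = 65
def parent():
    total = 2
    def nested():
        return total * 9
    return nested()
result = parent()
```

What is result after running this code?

Step 1: parent() shadows global total with total = 2.
Step 2: nested() finds total = 2 in enclosing scope, computes 2 * 9 = 18.
Step 3: result = 18

The answer is 18.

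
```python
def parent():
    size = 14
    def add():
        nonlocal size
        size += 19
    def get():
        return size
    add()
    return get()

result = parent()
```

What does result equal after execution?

Step 1: size = 14. add() modifies it via nonlocal, get() reads it.
Step 2: add() makes size = 14 + 19 = 33.
Step 3: get() returns 33. result = 33

The answer is 33.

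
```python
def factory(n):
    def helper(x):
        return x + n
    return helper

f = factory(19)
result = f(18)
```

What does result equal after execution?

Step 1: factory(19) creates a closure that captures n = 19.
Step 2: f(18) calls the closure with x = 18, returning 18 + 19 = 37.
Step 3: result = 37

The answer is 37.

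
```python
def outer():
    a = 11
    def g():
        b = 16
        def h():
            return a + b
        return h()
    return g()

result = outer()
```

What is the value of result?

Step 1: outer() defines a = 11. g() defines b = 16.
Step 2: h() accesses both from enclosing scopes: a = 11, b = 16.
Step 3: result = 11 + 16 = 27

The answer is 27.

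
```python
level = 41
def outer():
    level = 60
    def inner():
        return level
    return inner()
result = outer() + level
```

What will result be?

Step 1: Global level = 41. outer() shadows with level = 60.
Step 2: inner() returns enclosing level = 60. outer() = 60.
Step 3: result = 60 + global level (41) = 101

The answer is 101.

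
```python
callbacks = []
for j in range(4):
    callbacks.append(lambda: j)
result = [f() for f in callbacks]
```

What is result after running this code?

Step 1: All 4 lambdas share the same variable j.
Step 2: After the loop, j = 3.
Step 3: Each call returns 3. result = [3, 3, 3, 3]

The answer is [3, 3, 3, 3].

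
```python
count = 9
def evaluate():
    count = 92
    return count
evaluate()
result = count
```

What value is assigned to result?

Step 1: Global count = 9.
Step 2: evaluate() creates local count = 92 (shadow, not modification).
Step 3: After evaluate() returns, global count is unchanged. result = 9

The answer is 9.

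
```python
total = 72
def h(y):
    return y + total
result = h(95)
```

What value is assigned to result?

Step 1: total = 72 is defined globally.
Step 2: h(95) uses parameter y = 95 and looks up total from global scope = 72.
Step 3: result = 95 + 72 = 167

The answer is 167.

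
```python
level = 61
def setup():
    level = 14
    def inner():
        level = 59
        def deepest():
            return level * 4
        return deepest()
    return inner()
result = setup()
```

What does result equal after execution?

Step 1: deepest() looks up level through LEGB: not local, finds level = 59 in enclosing inner().
Step 2: Returns 59 * 4 = 236.
Step 3: result = 236

The answer is 236.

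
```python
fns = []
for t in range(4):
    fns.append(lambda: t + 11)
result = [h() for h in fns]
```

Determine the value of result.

Step 1: All lambdas capture t by reference. After the loop, t = 3.
Step 2: Each call returns 3 + 11 = 14.
Step 3: result = [14, 14, 14, 14]

The answer is [14, 14, 14, 14].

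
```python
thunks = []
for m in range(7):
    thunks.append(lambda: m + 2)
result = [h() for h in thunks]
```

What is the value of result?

Step 1: All lambdas capture m by reference. After the loop, m = 6.
Step 2: Each call returns 6 + 2 = 8.
Step 3: result = [8, 8, 8, 8, 8, 8, 8]

The answer is [8, 8, 8, 8, 8, 8, 8].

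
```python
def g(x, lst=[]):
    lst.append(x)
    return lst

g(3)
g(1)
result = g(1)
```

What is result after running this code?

Step 1: Mutable default argument gotcha! The list [] is created once.
Step 2: Each call appends to the SAME list: [3], [3, 1], [3, 1, 1].
Step 3: result = [3, 1, 1]

The answer is [3, 1, 1].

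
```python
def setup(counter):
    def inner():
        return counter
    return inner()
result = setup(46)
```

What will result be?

Step 1: setup(46) binds parameter counter = 46.
Step 2: inner() looks up counter in enclosing scope and finds the parameter counter = 46.
Step 3: result = 46

The answer is 46.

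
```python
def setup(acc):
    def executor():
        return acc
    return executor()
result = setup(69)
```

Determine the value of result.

Step 1: setup(69) binds parameter acc = 69.
Step 2: executor() looks up acc in enclosing scope and finds the parameter acc = 69.
Step 3: result = 69

The answer is 69.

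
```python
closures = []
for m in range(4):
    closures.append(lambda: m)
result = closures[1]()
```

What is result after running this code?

Step 1: The loop creates 4 lambdas, all referencing the same variable m.
Step 2: After the loop, m = 3 (final value).
Step 3: closures[1]() looks up m at call time and finds 3. This is the late binding gotcha. result = 3

The answer is 3.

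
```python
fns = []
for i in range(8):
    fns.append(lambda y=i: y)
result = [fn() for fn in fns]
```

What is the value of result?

Step 1: Default arg y=i captures i at each iteration.
Step 2: Each lambda has its own default: 0, 1, ..., 7.
Step 3: result = [0, 1, 2, 3, 4, 5, 6, 7]

The answer is [0, 1, 2, 3, 4, 5, 6, 7].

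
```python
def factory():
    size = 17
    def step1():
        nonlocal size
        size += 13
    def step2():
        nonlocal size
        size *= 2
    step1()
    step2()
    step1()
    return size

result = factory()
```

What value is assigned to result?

Step 1: size = 17.
Step 2: step1(): size = 17 + 13 = 30.
Step 3: step2(): size = 30 * 2 = 60.
Step 4: step1(): size = 60 + 13 = 73. result = 73

The answer is 73.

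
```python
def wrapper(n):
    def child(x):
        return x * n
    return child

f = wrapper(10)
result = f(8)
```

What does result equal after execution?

Step 1: wrapper(10) creates a closure capturing n = 10.
Step 2: f(8) computes 8 * 10 = 80.
Step 3: result = 80

The answer is 80.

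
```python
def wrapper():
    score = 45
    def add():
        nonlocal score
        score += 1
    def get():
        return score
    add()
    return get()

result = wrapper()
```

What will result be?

Step 1: score = 45. add() modifies it via nonlocal, get() reads it.
Step 2: add() makes score = 45 + 1 = 46.
Step 3: get() returns 46. result = 46

The answer is 46.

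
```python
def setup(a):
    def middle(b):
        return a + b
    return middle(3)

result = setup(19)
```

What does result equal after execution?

Step 1: setup(19) passes a = 19.
Step 2: middle(3) has b = 3, reads a = 19 from enclosing.
Step 3: result = 19 + 3 = 22

The answer is 22.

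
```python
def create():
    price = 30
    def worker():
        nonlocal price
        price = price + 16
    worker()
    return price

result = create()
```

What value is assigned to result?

Step 1: create() sets price = 30.
Step 2: worker() uses nonlocal to modify price in create's scope: price = 30 + 16 = 46.
Step 3: create() returns the modified price = 46

The answer is 46.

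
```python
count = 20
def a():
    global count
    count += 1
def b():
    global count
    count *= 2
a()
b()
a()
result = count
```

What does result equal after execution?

Step 1: count = 20.
Step 2: a(): count = 20 + 1 = 21.
Step 3: b(): count = 21 * 2 = 42.
Step 4: a(): count = 42 + 1 = 43

The answer is 43.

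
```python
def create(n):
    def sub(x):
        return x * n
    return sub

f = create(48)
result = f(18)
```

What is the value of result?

Step 1: create(48) creates a closure capturing n = 48.
Step 2: f(18) computes 18 * 48 = 864.
Step 3: result = 864

The answer is 864.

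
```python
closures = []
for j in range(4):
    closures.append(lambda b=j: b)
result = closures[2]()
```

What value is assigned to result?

Step 1: Default argument b=j captures j's value at each iteration.
Step 2: closures[2] captured b = 2 when j was 2.
Step 3: result = 2

The answer is 2.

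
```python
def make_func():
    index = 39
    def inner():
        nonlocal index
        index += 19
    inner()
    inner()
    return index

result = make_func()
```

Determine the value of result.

Step 1: index starts at 39.
Step 2: inner() is called 2 times, each adding 19.
Step 3: index = 39 + 19 * 2 = 77

The answer is 77.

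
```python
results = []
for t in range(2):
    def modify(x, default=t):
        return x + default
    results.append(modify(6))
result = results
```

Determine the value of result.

Step 1: Default argument default=t is evaluated at function definition time.
Step 2: Each iteration creates modify with default = current t value.
Step 3: modify(6) returns 6 + default. results = [6, 7]

The answer is [6, 7].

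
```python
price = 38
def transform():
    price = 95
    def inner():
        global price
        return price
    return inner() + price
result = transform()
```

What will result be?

Step 1: Global price = 38. transform() shadows with local price = 95.
Step 2: inner() uses global keyword, so inner() returns global price = 38.
Step 3: transform() returns 38 + 95 = 133

The answer is 133.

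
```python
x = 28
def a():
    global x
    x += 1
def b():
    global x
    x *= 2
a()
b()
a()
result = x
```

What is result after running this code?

Step 1: x = 28.
Step 2: a(): x = 28 + 1 = 29.
Step 3: b(): x = 29 * 2 = 58.
Step 4: a(): x = 58 + 1 = 59

The answer is 59.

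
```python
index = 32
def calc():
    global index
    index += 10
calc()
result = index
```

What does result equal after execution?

Step 1: index = 32 globally.
Step 2: calc() modifies global index: index += 10 = 42.
Step 3: result = 42

The answer is 42.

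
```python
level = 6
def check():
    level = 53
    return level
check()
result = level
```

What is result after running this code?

Step 1: Global level = 6.
Step 2: check() creates local level = 53 (shadow, not modification).
Step 3: After check() returns, global level is unchanged. result = 6

The answer is 6.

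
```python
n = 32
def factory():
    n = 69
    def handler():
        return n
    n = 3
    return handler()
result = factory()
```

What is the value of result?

Step 1: factory() sets n = 69, then later n = 3.
Step 2: handler() is called after n is reassigned to 3. Closures capture variables by reference, not by value.
Step 3: result = 3

The answer is 3.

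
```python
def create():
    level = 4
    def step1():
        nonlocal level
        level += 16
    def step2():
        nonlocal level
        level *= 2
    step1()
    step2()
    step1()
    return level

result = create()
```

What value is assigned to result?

Step 1: level = 4.
Step 2: step1(): level = 4 + 16 = 20.
Step 3: step2(): level = 20 * 2 = 40.
Step 4: step1(): level = 40 + 16 = 56. result = 56

The answer is 56.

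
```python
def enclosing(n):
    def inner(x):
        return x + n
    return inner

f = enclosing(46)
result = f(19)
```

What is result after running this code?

Step 1: enclosing(46) creates a closure that captures n = 46.
Step 2: f(19) calls the closure with x = 19, returning 19 + 46 = 65.
Step 3: result = 65

The answer is 65.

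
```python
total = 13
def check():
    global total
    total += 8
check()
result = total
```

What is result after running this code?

Step 1: total = 13 globally.
Step 2: check() modifies global total: total += 8 = 21.
Step 3: result = 21

The answer is 21.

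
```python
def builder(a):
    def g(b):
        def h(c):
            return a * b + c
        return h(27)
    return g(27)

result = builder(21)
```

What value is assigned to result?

Step 1: a = 21, b = 27, c = 27.
Step 2: h() computes a * b + c = 21 * 27 + 27 = 594.
Step 3: result = 594

The answer is 594.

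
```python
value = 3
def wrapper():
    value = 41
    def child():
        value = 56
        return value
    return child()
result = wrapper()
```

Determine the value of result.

Step 1: Three scopes define value: global (3), wrapper (41), child (56).
Step 2: child() has its own local value = 56, which shadows both enclosing and global.
Step 3: result = 56 (local wins in LEGB)

The answer is 56.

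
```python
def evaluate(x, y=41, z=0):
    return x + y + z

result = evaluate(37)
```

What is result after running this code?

Step 1: evaluate(37) uses defaults y = 41, z = 0.
Step 2: Returns 37 + 41 + 0 = 78.
Step 3: result = 78

The answer is 78.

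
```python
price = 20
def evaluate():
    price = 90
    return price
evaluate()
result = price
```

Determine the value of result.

Step 1: Global price = 20.
Step 2: evaluate() creates local price = 90 (shadow, not modification).
Step 3: After evaluate() returns, global price is unchanged. result = 20

The answer is 20.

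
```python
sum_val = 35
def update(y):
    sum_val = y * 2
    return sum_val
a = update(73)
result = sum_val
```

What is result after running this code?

Step 1: Global sum_val = 35.
Step 2: update(73) creates local sum_val = 73 * 2 = 146.
Step 3: Global sum_val unchanged because no global keyword. result = 35

The answer is 35.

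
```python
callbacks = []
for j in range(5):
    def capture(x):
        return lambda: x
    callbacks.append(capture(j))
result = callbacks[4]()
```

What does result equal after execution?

Step 1: capture(j) creates a new scope capturing x = j at call time.
Step 2: callbacks[4] = capture(4), so its lambda captures x = 4.
Step 3: result = 4 (closure factory fixes late binding)

The answer is 4.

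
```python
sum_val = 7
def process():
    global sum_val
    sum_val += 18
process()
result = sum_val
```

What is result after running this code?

Step 1: sum_val = 7 globally.
Step 2: process() modifies global sum_val: sum_val += 18 = 25.
Step 3: result = 25

The answer is 25.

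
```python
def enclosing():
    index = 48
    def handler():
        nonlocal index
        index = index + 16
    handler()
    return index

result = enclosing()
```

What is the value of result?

Step 1: enclosing() sets index = 48.
Step 2: handler() uses nonlocal to modify index in enclosing's scope: index = 48 + 16 = 64.
Step 3: enclosing() returns the modified index = 64

The answer is 64.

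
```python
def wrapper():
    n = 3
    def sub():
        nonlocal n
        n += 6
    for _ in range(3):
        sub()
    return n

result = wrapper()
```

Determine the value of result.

Step 1: n = 3.
Step 2: sub() is called 3 times in a loop, each adding 6 via nonlocal.
Step 3: n = 3 + 6 * 3 = 21

The answer is 21.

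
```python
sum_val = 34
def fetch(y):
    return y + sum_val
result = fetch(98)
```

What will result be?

Step 1: sum_val = 34 is defined globally.
Step 2: fetch(98) uses parameter y = 98 and looks up sum_val from global scope = 34.
Step 3: result = 98 + 34 = 132

The answer is 132.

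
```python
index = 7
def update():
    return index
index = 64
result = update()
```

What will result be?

Step 1: index is first set to 7, then reassigned to 64.
Step 2: update() is called after the reassignment, so it looks up the current global index = 64.
Step 3: result = 64

The answer is 64.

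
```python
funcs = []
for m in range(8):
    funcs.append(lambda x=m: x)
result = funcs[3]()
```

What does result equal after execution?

Step 1: Default argument x=m captures m's value at each iteration.
Step 2: funcs[3] captured x = 3 when m was 3.
Step 3: result = 3

The answer is 3.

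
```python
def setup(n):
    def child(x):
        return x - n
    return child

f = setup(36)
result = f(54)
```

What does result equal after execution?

Step 1: setup(36) creates a closure capturing n = 36.
Step 2: f(54) computes 54 - 36 = 18.
Step 3: result = 18

The answer is 18.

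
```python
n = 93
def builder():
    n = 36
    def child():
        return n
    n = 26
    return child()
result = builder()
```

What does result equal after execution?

Step 1: builder() sets n = 36, then later n = 26.
Step 2: child() is called after n is reassigned to 26. Closures capture variables by reference, not by value.
Step 3: result = 26

The answer is 26.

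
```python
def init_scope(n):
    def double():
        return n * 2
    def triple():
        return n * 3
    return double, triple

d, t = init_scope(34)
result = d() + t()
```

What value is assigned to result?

Step 1: Both closures capture the same n = 34.
Step 2: d() = 34 * 2 = 68, t() = 34 * 3 = 102.
Step 3: result = 68 + 102 = 170

The answer is 170.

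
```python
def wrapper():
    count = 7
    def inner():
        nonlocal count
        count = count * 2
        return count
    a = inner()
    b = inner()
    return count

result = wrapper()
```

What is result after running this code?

Step 1: count starts at 7.
Step 2: First inner(): count = 7 * 2 = 14.
Step 3: Second inner(): count = 14 * 2 = 28.
Step 4: result = 28

The answer is 28.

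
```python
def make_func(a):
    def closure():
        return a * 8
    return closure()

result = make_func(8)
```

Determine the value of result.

Step 1: make_func(8) binds parameter a = 8.
Step 2: closure() accesses a = 8 from enclosing scope.
Step 3: result = 8 * 8 = 64

The answer is 64.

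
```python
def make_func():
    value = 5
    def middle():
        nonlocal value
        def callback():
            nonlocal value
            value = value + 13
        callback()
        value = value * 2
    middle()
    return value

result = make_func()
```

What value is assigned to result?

Step 1: value = 5.
Step 2: callback() adds 13: value = 5 + 13 = 18.
Step 3: middle() doubles: value = 18 * 2 = 36.
Step 4: result = 36

The answer is 36.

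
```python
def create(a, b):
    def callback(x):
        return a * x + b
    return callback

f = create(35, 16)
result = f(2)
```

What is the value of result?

Step 1: create(35, 16) captures a = 35, b = 16.
Step 2: f(2) computes 35 * 2 + 16 = 86.
Step 3: result = 86

The answer is 86.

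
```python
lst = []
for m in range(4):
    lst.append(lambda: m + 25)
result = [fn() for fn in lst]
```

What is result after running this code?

Step 1: All lambdas capture m by reference. After the loop, m = 3.
Step 2: Each call returns 3 + 25 = 28.
Step 3: result = [28, 28, 28, 28]

The answer is [28, 28, 28, 28].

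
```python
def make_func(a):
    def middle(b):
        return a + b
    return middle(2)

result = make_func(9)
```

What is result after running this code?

Step 1: make_func(9) passes a = 9.
Step 2: middle(2) has b = 2, reads a = 9 from enclosing.
Step 3: result = 9 + 2 = 11

The answer is 11.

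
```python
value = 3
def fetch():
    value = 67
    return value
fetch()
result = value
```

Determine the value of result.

Step 1: Global value = 3.
Step 2: fetch() creates local value = 67 (shadow, not modification).
Step 3: After fetch() returns, global value is unchanged. result = 3

The answer is 3.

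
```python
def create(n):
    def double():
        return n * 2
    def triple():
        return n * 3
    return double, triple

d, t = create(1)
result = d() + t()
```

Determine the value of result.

Step 1: Both closures capture the same n = 1.
Step 2: d() = 1 * 2 = 2, t() = 1 * 3 = 3.
Step 3: result = 2 + 3 = 5

The answer is 5.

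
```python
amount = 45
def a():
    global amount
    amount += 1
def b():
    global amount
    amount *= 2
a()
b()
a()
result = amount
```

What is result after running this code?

Step 1: amount = 45.
Step 2: a(): amount = 45 + 1 = 46.
Step 3: b(): amount = 46 * 2 = 92.
Step 4: a(): amount = 92 + 1 = 93

The answer is 93.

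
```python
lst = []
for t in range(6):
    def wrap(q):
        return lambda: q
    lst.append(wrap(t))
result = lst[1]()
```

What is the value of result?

Step 1: wrap(t) creates a new scope capturing q = t at call time.
Step 2: lst[1] = wrap(1), so its lambda captures q = 1.
Step 3: result = 1 (closure factory fixes late binding)

The answer is 1.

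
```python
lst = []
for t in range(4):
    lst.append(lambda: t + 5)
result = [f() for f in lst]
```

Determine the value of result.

Step 1: All lambdas capture t by reference. After the loop, t = 3.
Step 2: Each call returns 3 + 5 = 8.
Step 3: result = [8, 8, 8, 8]

The answer is [8, 8, 8, 8].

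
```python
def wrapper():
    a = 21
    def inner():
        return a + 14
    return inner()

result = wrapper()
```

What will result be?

Step 1: wrapper() defines a = 21.
Step 2: inner() reads a = 21 from enclosing scope, returns 21 + 14 = 35.
Step 3: result = 35

The answer is 35.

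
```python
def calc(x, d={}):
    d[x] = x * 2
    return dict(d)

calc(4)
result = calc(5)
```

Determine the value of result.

Step 1: Mutable default dict is shared across calls.
Step 2: First call adds 4: 8. Second call adds 5: 10.
Step 3: result = {4: 8, 5: 10}

The answer is {4: 8, 5: 10}.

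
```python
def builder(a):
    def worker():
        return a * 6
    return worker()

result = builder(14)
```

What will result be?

Step 1: builder(14) binds parameter a = 14.
Step 2: worker() accesses a = 14 from enclosing scope.
Step 3: result = 14 * 6 = 84

The answer is 84.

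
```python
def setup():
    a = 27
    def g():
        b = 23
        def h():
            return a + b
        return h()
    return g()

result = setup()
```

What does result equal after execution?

Step 1: setup() defines a = 27. g() defines b = 23.
Step 2: h() accesses both from enclosing scopes: a = 27, b = 23.
Step 3: result = 27 + 23 = 50

The answer is 50.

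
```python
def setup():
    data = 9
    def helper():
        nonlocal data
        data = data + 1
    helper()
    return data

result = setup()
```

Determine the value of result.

Step 1: setup() sets data = 9.
Step 2: helper() uses nonlocal to modify data in setup's scope: data = 9 + 1 = 10.
Step 3: setup() returns the modified data = 10

The answer is 10.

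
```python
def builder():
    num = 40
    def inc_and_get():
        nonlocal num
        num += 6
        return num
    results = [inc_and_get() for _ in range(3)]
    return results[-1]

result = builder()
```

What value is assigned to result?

Step 1: num = 40.
Step 2: Three calls to inc_and_get(), each adding 6.
Step 3: Last value = 40 + 6 * 3 = 58

The answer is 58.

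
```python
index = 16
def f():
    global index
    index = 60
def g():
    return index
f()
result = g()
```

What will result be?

Step 1: index = 16.
Step 2: f() sets global index = 60.
Step 3: g() reads global index = 60. result = 60

The answer is 60.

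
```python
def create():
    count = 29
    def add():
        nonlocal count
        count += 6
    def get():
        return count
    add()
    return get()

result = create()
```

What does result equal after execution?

Step 1: count = 29. add() modifies it via nonlocal, get() reads it.
Step 2: add() makes count = 29 + 6 = 35.
Step 3: get() returns 35. result = 35

The answer is 35.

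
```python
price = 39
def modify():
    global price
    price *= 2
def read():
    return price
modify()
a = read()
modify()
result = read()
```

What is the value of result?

Step 1: price = 39.
Step 2: First modify(): price = 39 * 2 = 78.
Step 3: Second modify(): price = 78 * 2 = 156.
Step 4: read() returns 156

The answer is 156.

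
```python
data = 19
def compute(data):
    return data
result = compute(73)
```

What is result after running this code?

Step 1: Global data = 19.
Step 2: compute(73) takes parameter data = 73, which shadows the global.
Step 3: result = 73

The answer is 73.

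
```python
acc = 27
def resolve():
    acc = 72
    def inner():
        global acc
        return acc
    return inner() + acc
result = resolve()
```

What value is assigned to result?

Step 1: Global acc = 27. resolve() shadows with local acc = 72.
Step 2: inner() uses global keyword, so inner() returns global acc = 27.
Step 3: resolve() returns 27 + 72 = 99

The answer is 99.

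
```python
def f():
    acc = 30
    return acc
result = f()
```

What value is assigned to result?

Step 1: f() defines acc = 30 in its local scope.
Step 2: return acc finds the local variable acc = 30.
Step 3: result = 30

The answer is 30.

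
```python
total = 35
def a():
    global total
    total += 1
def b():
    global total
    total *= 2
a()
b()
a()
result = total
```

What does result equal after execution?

Step 1: total = 35.
Step 2: a(): total = 35 + 1 = 36.
Step 3: b(): total = 36 * 2 = 72.
Step 4: a(): total = 72 + 1 = 73

The answer is 73.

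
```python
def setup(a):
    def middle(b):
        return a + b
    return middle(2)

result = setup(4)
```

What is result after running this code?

Step 1: setup(4) passes a = 4.
Step 2: middle(2) has b = 2, reads a = 4 from enclosing.
Step 3: result = 4 + 2 = 6

The answer is 6.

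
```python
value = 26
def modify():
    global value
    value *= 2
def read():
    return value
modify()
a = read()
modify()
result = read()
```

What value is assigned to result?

Step 1: value = 26.
Step 2: First modify(): value = 26 * 2 = 52.
Step 3: Second modify(): value = 52 * 2 = 104.
Step 4: read() returns 104

The answer is 104.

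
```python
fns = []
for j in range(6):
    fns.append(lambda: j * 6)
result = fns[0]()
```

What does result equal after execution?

Step 1: All lambdas reference the same variable j (late binding).
Step 2: After the loop, j = 5. Every lambda returns j * 6.
Step 3: fns[0]() = 5 * 6 = 30

The answer is 30.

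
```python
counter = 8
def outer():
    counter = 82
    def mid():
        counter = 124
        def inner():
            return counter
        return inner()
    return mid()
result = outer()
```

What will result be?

Step 1: Three levels of shadowing: global 8, outer 82, mid 124.
Step 2: inner() finds counter = 124 in enclosing mid() scope.
Step 3: result = 124

The answer is 124.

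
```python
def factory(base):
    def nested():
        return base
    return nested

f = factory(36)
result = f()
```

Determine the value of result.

Step 1: factory(36) creates closure capturing base = 36.
Step 2: f() returns the captured base = 36.
Step 3: result = 36

The answer is 36.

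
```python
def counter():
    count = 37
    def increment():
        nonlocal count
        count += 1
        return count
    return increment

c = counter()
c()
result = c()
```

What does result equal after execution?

Step 1: counter() creates closure with count = 37.
Step 2: Each c() call increments count via nonlocal. After 2 calls: 37 + 2 = 39.
Step 3: result = 39

The answer is 39.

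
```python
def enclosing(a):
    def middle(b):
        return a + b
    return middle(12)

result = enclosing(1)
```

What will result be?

Step 1: enclosing(1) passes a = 1.
Step 2: middle(12) has b = 12, reads a = 1 from enclosing.
Step 3: result = 1 + 12 = 13

The answer is 13.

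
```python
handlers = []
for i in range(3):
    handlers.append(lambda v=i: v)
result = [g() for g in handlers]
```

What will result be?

Step 1: Default arg v=i captures i at each iteration.
Step 2: Each lambda has its own default: 0, 1, ..., 2.
Step 3: result = [0, 1, 2]

The answer is [0, 1, 2].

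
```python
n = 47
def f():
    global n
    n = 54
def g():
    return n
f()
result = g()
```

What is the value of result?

Step 1: n = 47.
Step 2: f() sets global n = 54.
Step 3: g() reads global n = 54. result = 54

The answer is 54.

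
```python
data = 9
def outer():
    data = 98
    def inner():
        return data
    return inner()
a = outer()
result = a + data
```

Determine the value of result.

Step 1: outer() has local data = 98. inner() reads from enclosing.
Step 2: outer() returns 98. Global data = 9 unchanged.
Step 3: result = 98 + 9 = 107

The answer is 107.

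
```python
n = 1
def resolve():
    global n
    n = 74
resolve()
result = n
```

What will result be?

Step 1: n = 1 globally.
Step 2: resolve() declares global n and sets it to 74.
Step 3: After resolve(), global n = 74. result = 74

The answer is 74.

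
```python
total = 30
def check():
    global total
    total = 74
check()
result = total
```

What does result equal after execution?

Step 1: total = 30 globally.
Step 2: check() declares global total and sets it to 74.
Step 3: After check(), global total = 74. result = 74

The answer is 74.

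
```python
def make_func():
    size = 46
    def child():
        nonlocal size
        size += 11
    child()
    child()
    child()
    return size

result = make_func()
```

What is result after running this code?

Step 1: size starts at 46.
Step 2: child() is called 3 times, each adding 11.
Step 3: size = 46 + 11 * 3 = 79

The answer is 79.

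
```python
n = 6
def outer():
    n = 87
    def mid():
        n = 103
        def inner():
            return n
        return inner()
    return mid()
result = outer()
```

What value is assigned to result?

Step 1: Three levels of shadowing: global 6, outer 87, mid 103.
Step 2: inner() finds n = 103 in enclosing mid() scope.
Step 3: result = 103

The answer is 103.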